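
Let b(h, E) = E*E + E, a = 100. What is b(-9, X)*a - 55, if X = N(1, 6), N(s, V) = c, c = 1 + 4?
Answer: 2945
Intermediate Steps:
c = 5
N(s, V) = 5
X = 5
b(h, E) = E + E² (b(h, E) = E² + E = E + E²)
b(-9, X)*a - 55 = (5*(1 + 5))*100 - 55 = (5*6)*100 - 55 = 30*100 - 55 = 3000 - 55 = 2945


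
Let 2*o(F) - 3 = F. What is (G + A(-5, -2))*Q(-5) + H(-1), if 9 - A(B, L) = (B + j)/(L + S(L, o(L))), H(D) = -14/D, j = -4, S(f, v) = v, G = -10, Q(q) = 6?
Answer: -28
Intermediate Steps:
o(F) = 3/2 + F/2
A(B, L) = 9 - (-4 + B)/(3/2 + 3*L/2) (A(B, L) = 9 - (B - 4)/(L + (3/2 + L/2)) = 9 - (-4 + B)/(3/2 + 3*L/2))
(G + A(-5, -2))*Q(-5) + H(-1) = (-10 + (35 - 2*(-5) + 27*(-2))/(3*(1 - 2)))*6 - 14/(-1) = (-10 + (⅓)*(35 + 10 - 54)/(-1))*6 - 14*(-1) = (-10 + (⅓)*(-1)*(-9))*6 + 14 = (-10 + 3)*6 + 14 = -7*6 + 14 = -42 + 14 = -28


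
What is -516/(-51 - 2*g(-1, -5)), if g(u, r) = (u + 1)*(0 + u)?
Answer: 172/17 ≈ 10.118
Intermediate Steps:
g(u, r) = u*(1 + u) (g(u, r) = (1 + u)*u = u*(1 + u))
-516/(-51 - 2*g(-1, -5)) = -516/(-51 - (-2)*(1 - 1)) = -516/(-51 - (-2)*0) = -516/(-51 - 2*0) = -516/(-51 + 0) = -516/(-51) = -1/51*(-516) = 172/17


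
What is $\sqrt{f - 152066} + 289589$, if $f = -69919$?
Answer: $289589 + 3 i \sqrt{24665} \approx 2.8959 \cdot 10^{5} + 471.15 i$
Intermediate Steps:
$\sqrt{f - 152066} + 289589 = \sqrt{-69919 - 152066} + 289589 = \sqrt{-221985} + 289589 = 3 i \sqrt{24665} + 289589 = 289589 + 3 i \sqrt{24665}$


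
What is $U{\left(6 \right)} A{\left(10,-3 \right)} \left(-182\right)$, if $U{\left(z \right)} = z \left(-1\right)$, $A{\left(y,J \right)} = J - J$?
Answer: $0$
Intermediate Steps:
$A{\left(y,J \right)} = 0$
$U{\left(z \right)} = - z$
$U{\left(6 \right)} A{\left(10,-3 \right)} \left(-182\right) = \left(-1\right) 6 \cdot 0 \left(-182\right) = \left(-6\right) 0 \left(-182\right) = 0 \left(-182\right) = 0$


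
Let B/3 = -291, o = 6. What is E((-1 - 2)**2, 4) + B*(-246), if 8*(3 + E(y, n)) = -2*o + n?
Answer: 214754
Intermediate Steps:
B = -873 (B = 3*(-291) = -873)
E(y, n) = -9/2 + n/8 (E(y, n) = -3 + (-2*6 + n)/8 = -3 + (-12 + n)/8 = -3 + (-3/2 + n/8) = -9/2 + n/8)
E((-1 - 2)**2, 4) + B*(-246) = (-9/2 + (1/8)*4) - 873*(-246) = (-9/2 + 1/2) + 214758 = -4 + 214758 = 214754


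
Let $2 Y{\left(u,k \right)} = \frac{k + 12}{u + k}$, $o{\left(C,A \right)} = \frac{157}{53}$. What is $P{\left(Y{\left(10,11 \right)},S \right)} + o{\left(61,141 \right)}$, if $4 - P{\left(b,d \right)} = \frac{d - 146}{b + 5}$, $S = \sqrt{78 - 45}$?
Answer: $\frac{410973}{12349} - \frac{42 \sqrt{33}}{233} \approx 32.244$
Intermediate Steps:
$o{\left(C,A \right)} = \frac{157}{53}$ ($o{\left(C,A \right)} = 157 \cdot \frac{1}{53} = \frac{157}{53}$)
$S = \sqrt{33} \approx 5.7446$
$Y{\left(u,k \right)} = \frac{12 + k}{2 \left(k + u\right)}$ ($Y{\left(u,k \right)} = \frac{\left(k + 12\right) \frac{1}{u + k}}{2} = \frac{\left(12 + k\right) \frac{1}{k + u}}{2} = \frac{\frac{1}{k + u} \left(12 + k\right)}{2} = \frac{12 + k}{2 \left(k + u\right)}$)
$P{\left(b,d \right)} = 4 - \frac{-146 + d}{5 + b}$ ($P{\left(b,d \right)} = 4 - \frac{d - 146}{b + 5} = 4 - \frac{-146 + d}{5 + b}$)
$P{\left(Y{\left(10,11 \right)},S \right)} + o{\left(61,141 \right)} = \frac{166 - \sqrt{33} + 4 \frac{6 + \frac{1}{2} \cdot 11}{11 + 10}}{5 + \frac{6 + \frac{1}{2} \cdot 11}{11 + 10}} + \frac{157}{53} = \frac{166 - \sqrt{33} + 4 \frac{6 + \frac{11}{2}}{21}}{5 + \frac{6 + \frac{11}{2}}{21}} + \frac{157}{53} = \frac{166 - \sqrt{33} + 4 \cdot \frac{1}{21} \cdot \frac{23}{2}}{5 + \frac{1}{21} \cdot \frac{23}{2}} + \frac{157}{53} = \frac{166 - \sqrt{33} + 4 \cdot \frac{23}{42}}{5 + \frac{23}{42}} + \frac{157}{53} = \frac{166 - \sqrt{33} + \frac{46}{21}}{\frac{233}{42}} + \frac{157}{53} = \frac{42 \left(\frac{3532}{21} - \sqrt{33}\right)}{233} + \frac{157}{53} = \left(\frac{7064}{233} - \frac{42 \sqrt{33}}{233}\right) + \frac{157}{53} = \frac{410973}{12349} - \frac{42 \sqrt{33}}{233}$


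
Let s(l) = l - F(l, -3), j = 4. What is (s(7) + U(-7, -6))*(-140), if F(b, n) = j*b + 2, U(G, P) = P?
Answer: 4060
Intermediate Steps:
F(b, n) = 2 + 4*b (F(b, n) = 4*b + 2 = 2 + 4*b)
s(l) = -2 - 3*l (s(l) = l - (2 + 4*l) = l + (-2 - 4*l) = -2 - 3*l)
(s(7) + U(-7, -6))*(-140) = ((-2 - 3*7) - 6)*(-140) = ((-2 - 21) - 6)*(-140) = (-23 - 6)*(-140) = -29*(-140) = 4060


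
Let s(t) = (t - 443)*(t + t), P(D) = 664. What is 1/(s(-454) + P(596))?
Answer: 1/815140 ≈ 1.2268e-6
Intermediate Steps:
s(t) = 2*t*(-443 + t) (s(t) = (-443 + t)*(2*t) = 2*t*(-443 + t))
1/(s(-454) + P(596)) = 1/(2*(-454)*(-443 - 454) + 664) = 1/(2*(-454)*(-897) + 664) = 1/(814476 + 664) = 1/815140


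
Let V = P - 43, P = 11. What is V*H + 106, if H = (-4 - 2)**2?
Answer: -1046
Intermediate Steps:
V = -32 (V = 11 - 43 = -32)
H = 36 (H = (-6)**2 = 36)
V*H + 106 = -32*36 + 106 = -1152 + 106 = -1046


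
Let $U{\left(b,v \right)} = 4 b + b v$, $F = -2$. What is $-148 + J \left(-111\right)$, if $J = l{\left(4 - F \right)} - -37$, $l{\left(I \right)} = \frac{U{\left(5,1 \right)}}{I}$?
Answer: $- \frac{9435}{2} \approx -4717.5$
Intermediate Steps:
$l{\left(I \right)} = \frac{25}{I}$ ($l{\left(I \right)} = \frac{5 \left(4 + 1\right)}{I} = \frac{5 \cdot 5}{I} = \frac{25}{I}$)
$J = \frac{247}{6}$ ($J = \frac{25}{4 - -2} - -37 = \frac{25}{4 + 2} + 37 = \frac{25}{6} + 37 = \frac{247}{6} \approx 41.167$)
$-148 + J \left(-111\right) = -148 + \frac{247}{6} \left(-111\right) = -148 - \frac{9139}{2} = - \frac{9435}{2}$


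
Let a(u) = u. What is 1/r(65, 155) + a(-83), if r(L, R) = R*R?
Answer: -1994074/24025 ≈ -83.000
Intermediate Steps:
r(L, R) = R²
1/r(65, 155) + a(-83) = 1/(155²) - 83 = 1/24025 - 83 = -1994074/24025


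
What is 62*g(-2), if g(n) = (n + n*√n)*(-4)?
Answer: 496 + 496*I*√2 ≈ 496.0 + 701.45*I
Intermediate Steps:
g(n) = -4*n - 4*n^(3/2) (g(n) = (n + n^(3/2))*(-4) = -4*n - 4*n^(3/2))
62*g(-2) = 62*(-4*(-2) - (-8)*I*√2) = 62*(8 - (-8)*I*√2) = 62*(8 + 8*I*√2) = 496 + 496*I*√2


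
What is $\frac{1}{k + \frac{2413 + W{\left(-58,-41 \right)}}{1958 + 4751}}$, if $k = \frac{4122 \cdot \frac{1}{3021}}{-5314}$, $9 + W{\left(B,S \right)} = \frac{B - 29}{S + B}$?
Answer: $\frac{592369591803}{212186112500} \approx 2.7917$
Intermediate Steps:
$W{\left(B,S \right)} = -9 + \frac{-29 + B}{B + S}$ ($W{\left(B,S \right)} = -9 + \frac{B - 29}{S + B} = -9 + \frac{-29 + B}{B + S}$)
$k = - \frac{687}{2675599}$ ($k = 4122 \cdot \frac{1}{3021} \left(- \frac{1}{5314}\right) = \frac{1374}{1007} \left(- \frac{1}{5314}\right) = - \frac{687}{2675599} \approx -0.00025676$)
$\frac{1}{k + \frac{2413 + W{\left(-58,-41 \right)}}{1958 + 4751}} = \frac{1}{- \frac{687}{2675599} + \frac{2413 + \frac{-29 - -369 - -464}{-58 - 41}}{1958 + 4751}} = \frac{1}{- \frac{687}{2675599} + \frac{2413 + \frac{-29 + 369 + 464}{-99}}{6709}} = \frac{1}{- \frac{687}{2675599} + \left(2413 - \frac{268}{33}\right) \frac{1}{6709}} = \frac{1}{- \frac{687}{2675599} + \frac{79361}{33} \cdot \frac{1}{6709}} = \frac{1}{- \frac{687}{2675599} + \frac{79361}{221397}} = \frac{1}{\frac{212186112500}{592369591803}} = \frac{592369591803}{212186112500}$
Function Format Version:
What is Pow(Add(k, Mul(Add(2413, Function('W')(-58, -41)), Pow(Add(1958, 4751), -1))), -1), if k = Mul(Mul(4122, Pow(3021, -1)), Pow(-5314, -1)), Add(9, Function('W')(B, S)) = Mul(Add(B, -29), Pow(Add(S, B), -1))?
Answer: Rational(592369591803, 212186112500) ≈ 2.7917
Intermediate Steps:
Function('W')(B, S) = Add(-9, Mul(Pow(Add(B, S), -1), Add(-29, B))) (Function('W')(B, S) = Add(-9, Mul(Add(B, -29), Pow(Add(S, B), -1))) = Add(-9, Mul(Add(-29, B), Pow(Add(B, S), -1))) = Add(-9, Mul(Pow(Add(B, S), -1), Add(-29, B))))
k = Rational(-687, 2675599) (k = Mul(Mul(4122, Rational(1, 3021)), Rational(-1, 5314)) = Mul(Rational(1374, 1007), Rational(-1, 5314)) = Rational(-687, 2675599) ≈ -0.00025676)
Pow(Add(k, Mul(Add(2413, Function('W')(-58, -41)), Pow(Add(1958, 4751), -1))), -1) = Pow(Add(Rational(-687, 2675599), Mul(Add(2413, Mul(Pow(Add(-58, -41), -1), Add(-29, Mul(-9, -41), Mul(-8, -58)))), Pow(Add(1958, 4751), -1))), -1) = Pow(Add(Rational(-687, 2675599), Mul(Add(2413, Mul(Pow(-99, -1), Add(-29, 369, 464))), Pow(6709, -1))), -1) = Pow(Add(Rational(-687, 2675599), Mul(Add(2413, Mul(Rational(-1, 99), 804)), Rational(1, 6709))), -1) = Pow(Add(Rational(-687, 2675599), Mul(Add(2413, Rational(-268, 33)), Rational(1, 6709))), -1) = Pow(Add(Rational(-687, 2675599), Mul(Rational(79361, 33), Rational(1, 6709))), -1) = Pow(Add(Rational(-687, 2675599), Rational(79361, 221397)), -1) = Pow(Rational(212186112500, 592369591803), -1) = Rational(592369591803, 212186112500)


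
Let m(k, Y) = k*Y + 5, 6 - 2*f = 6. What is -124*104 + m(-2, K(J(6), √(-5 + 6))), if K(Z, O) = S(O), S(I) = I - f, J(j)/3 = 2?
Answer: -12893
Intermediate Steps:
f = 0 (f = 3 - ½*6 = 3 - 3 = 0)
J(j) = 6 (J(j) = 3*2 = 6)
S(I) = I (S(I) = I - 1*0 = I + 0 = I)
K(Z, O) = O
m(k, Y) = 5 + Y*k (m(k, Y) = Y*k + 5 = 5 + Y*k)
-124*104 + m(-2, K(J(6), √(-5 + 6))) = -124*104 + (5 + √(-5 + 6)*(-2)) = -12896 + (5 + √1*(-2)) = -12896 + (5 + 1*(-2)) = -12896 + (5 - 2) = -12896 + 3 = -12893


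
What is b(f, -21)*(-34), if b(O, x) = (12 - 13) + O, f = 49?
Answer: -1632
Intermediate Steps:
b(O, x) = -1 + O
b(f, -21)*(-34) = (-1 + 49)*(-34) = 48*(-34) = -1632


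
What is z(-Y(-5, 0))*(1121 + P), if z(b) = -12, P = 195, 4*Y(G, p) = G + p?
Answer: -15792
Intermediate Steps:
Y(G, p) = G/4 + p/4 (Y(G, p) = (G + p)/4 = G/4 + p/4)
z(-Y(-5, 0))*(1121 + P) = -12*(1121 + 195) = -12*1316 = -15792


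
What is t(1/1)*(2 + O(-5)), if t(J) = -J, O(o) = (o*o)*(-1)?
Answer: 23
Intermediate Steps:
O(o) = -o**2 (O(o) = o**2*(-1) = -o**2)
t(1/1)*(2 + O(-5)) = (-1/1)*(2 - 1*(-5)**2) = (-1)*(2 - 1*25) = (-1*1)*(2 - 25) = -1*(-23) = 23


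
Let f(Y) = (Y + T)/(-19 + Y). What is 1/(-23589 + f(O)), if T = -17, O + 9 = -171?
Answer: -199/4694014 ≈ -4.2394e-5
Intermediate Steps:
O = -180 (O = -9 - 171 = -180)
f(Y) = (-17 + Y)/(-19 + Y) (f(Y) = (Y - 17)/(-19 + Y) = (-17 + Y)/(-19 + Y))
1/(-23589 + f(O)) = 1/(-23589 + (-17 - 180)/(-19 - 180)) = 1/(-23589 - 197/(-199)) = 1/(-23589 - 1/199*(-197)) = 1/(-23589 + 197/199) = 1/(-4694014/199) = -199/4694014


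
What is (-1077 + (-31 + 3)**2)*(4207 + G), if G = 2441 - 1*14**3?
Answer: -1143872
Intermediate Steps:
G = -303 (G = 2441 - 1*2744 = 2441 - 2744 = -303)
(-1077 + (-31 + 3)**2)*(4207 + G) = (-1077 + (-31 + 3)**2)*(4207 - 303) = (-1077 + (-28)**2)*3904 = (-1077 + 784)*3904 = -293*3904 = -1143872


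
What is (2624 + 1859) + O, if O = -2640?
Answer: 1843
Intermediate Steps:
(2624 + 1859) + O = (2624 + 1859) - 2640 = 4483 - 2640 = 1843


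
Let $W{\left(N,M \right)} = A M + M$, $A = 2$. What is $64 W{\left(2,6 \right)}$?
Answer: $1152$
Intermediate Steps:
$W{\left(N,M \right)} = 3 M$ ($W{\left(N,M \right)} = 2 M + M = 3 M$)
$64 W{\left(2,6 \right)} = 64 \cdot 3 \cdot 6 = 64 \cdot 18 = 1152$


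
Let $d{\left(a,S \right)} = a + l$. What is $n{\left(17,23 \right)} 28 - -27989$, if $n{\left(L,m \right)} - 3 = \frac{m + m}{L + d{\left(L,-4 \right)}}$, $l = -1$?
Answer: $\frac{927697}{33} \approx 28112.0$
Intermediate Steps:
$d{\left(a,S \right)} = -1 + a$ ($d{\left(a,S \right)} = a - 1 = -1 + a$)
$n{\left(L,m \right)} = 3 + \frac{2 m}{-1 + 2 L}$ ($n{\left(L,m \right)} = 3 + \frac{m + m}{L + \left(-1 + L\right)} = 3 + \frac{2 m}{-1 + 2 L}$)
$n{\left(17,23 \right)} 28 - -27989 = \frac{-3 + 2 \cdot 23 + 6 \cdot 17}{-1 + 2 \cdot 17} \cdot 28 - -27989 = \frac{-3 + 46 + 102}{-1 + 34} \cdot 28 + 27989 = \frac{1}{33} \cdot 145 \cdot 28 + 27989 = \frac{145}{33} \cdot 28 + 27989 = \frac{4060}{33} + 27989 = \frac{927697}{33}$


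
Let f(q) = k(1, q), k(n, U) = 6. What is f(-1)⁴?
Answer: 1296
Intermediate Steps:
f(q) = 6
f(-1)⁴ = 6⁴ = 1296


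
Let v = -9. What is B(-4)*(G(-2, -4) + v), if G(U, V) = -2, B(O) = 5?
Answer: -55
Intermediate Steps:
B(-4)*(G(-2, -4) + v) = 5*(-2 - 9) = 5*(-11) = -55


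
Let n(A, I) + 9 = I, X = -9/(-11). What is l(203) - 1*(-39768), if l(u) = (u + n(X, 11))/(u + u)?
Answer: 16146013/406 ≈ 39769.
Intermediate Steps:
X = 9/11 (X = -9*(-1/11) = 9/11 ≈ 0.81818)
n(A, I) = -9 + I
l(u) = (2 + u)/(2*u) (l(u) = (u + (-9 + 11))/(u + u) = (u + 2)/((2*u)) = (2 + u)*(1/(2*u)) = (2 + u)/(2*u))
l(203) - 1*(-39768) = (½)*(2 + 203)/203 - 1*(-39768) = (½)*(1/203)*205 + 39768 = 205/406 + 39768 = 16146013/406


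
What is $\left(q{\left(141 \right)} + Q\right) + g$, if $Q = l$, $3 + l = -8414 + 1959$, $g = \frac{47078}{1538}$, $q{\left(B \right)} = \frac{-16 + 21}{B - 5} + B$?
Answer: $- \frac{657451979}{104584} \approx -6286.4$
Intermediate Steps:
$q{\left(B \right)} = B + \frac{5}{-5 + B}$ ($q{\left(B \right)} = \frac{5}{-5 + B} + B = B + \frac{5}{-5 + B}$)
$g = \frac{23539}{769}$ ($g = 47078 \cdot \frac{1}{1538} = \frac{23539}{769} \approx 30.61$)
$l = -6458$ ($l = -3 + \left(-8414 + 1959\right) = -3 - 6455 = -6458$)
$Q = -6458$
$\left(q{\left(141 \right)} + Q\right) + g = \left(\frac{5 + 141^{2} - 705}{-5 + 141} - 6458\right) + \frac{23539}{769} = \left(\frac{5 + 19881 - 705}{136} - 6458\right) + \frac{23539}{769} = \left(\frac{1}{136} \cdot 19181 - 6458\right) + \frac{23539}{769} = \left(\frac{19181}{136} - 6458\right) + \frac{23539}{769} = - \frac{859107}{136} + \frac{23539}{769} = - \frac{657451979}{104584}$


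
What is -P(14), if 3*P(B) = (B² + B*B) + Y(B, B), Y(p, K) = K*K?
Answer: -196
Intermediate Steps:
Y(p, K) = K²
P(B) = B² (P(B) = ((B² + B*B) + B²)/3 = ((B² + B²) + B²)/3 = (2*B² + B²)/3 = (3*B²)/3 = B²)
-P(14) = -1*14² = -1*196 = -196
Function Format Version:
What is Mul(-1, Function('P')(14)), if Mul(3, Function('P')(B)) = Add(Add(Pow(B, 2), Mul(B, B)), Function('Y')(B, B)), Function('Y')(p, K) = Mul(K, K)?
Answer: -196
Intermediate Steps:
Function('Y')(p, K) = Pow(K, 2)
Function('P')(B) = Pow(B, 2) (Function('P')(B) = Mul(Rational(1, 3), Add(Add(Pow(B, 2), Mul(B, B)), Pow(B, 2))) = Mul(Rational(1, 3), Add(Add(Pow(B, 2), Pow(B, 2)), Pow(B, 2))) = Mul(Rational(1, 3), Add(Mul(2, Pow(B, 2)), Pow(B, 2))) = Mul(Rational(1, 3), Mul(3, Pow(B, 2))) = Pow(B, 2))
Mul(-1, Function('P')(14)) = Mul(-1, Pow(14, 2)) = Mul(-1, 196) = -196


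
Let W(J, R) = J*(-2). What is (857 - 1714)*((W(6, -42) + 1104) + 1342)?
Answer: -2085938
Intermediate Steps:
W(J, R) = -2*J
(857 - 1714)*((W(6, -42) + 1104) + 1342) = (857 - 1714)*((-2*6 + 1104) + 1342) = -857*((-12 + 1104) + 1342) = -857*(1092 + 1342) = -857*2434 = -2085938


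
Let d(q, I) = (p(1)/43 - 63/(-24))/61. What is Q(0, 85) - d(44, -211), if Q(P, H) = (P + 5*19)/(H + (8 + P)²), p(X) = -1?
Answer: 1860125/3126616 ≈ 0.59493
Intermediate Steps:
Q(P, H) = (95 + P)/(H + (8 + P)²) (Q(P, H) = (P + 95)/(H + (8 + P)²) = (95 + P)/(H + (8 + P)²))
d(q, I) = 895/20984 (d(q, I) = (-1/43 - 63/(-24))/61 = (-1*1/43 - 63*(-1/24))*(1/61) = (-1/43 + 21/8)*(1/61) = (895/344)*(1/61) = 895/20984)
Q(0, 85) - d(44, -211) = (95 + 0)/(85 + (8 + 0)²) - 1*895/20984 = 95/(85 + 8²) - 895/20984 = 95/(85 + 64) - 895/20984 = 95/149 - 895/20984 = 1860125/3126616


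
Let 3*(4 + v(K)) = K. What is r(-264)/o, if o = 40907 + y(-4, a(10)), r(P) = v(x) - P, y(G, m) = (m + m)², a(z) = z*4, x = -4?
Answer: 776/141921 ≈ 0.0054678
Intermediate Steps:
v(K) = -4 + K/3
a(z) = 4*z
y(G, m) = 4*m² (y(G, m) = (2*m)² = 4*m²)
r(P) = -16/3 - P (r(P) = (-4 + (⅓)*(-4)) - P = (-4 - 4/3) - P = -16/3 - P)
o = 47307 (o = 40907 + 4*(4*10)² = 40907 + 4*40² = 40907 + 4*1600 = 40907 + 6400 = 47307)
r(-264)/o = (-16/3 - 1*(-264))/47307 = (-16/3 + 264)*(1/47307) = (776/3)*(1/47307) = 776/141921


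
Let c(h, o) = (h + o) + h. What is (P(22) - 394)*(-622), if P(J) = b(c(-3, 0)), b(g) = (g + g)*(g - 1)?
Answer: 192820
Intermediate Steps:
c(h, o) = o + 2*h
b(g) = 2*g*(-1 + g) (b(g) = (2*g)*(-1 + g) = 2*g*(-1 + g))
P(J) = 84 (P(J) = 2*(0 + 2*(-3))*(-1 + (0 + 2*(-3))) = 2*(0 - 6)*(-1 + (0 - 6)) = 2*(-6)*(-1 - 6) = 2*(-6)*(-7) = 84)
(P(22) - 394)*(-622) = (84 - 394)*(-622) = -310*(-622) = 192820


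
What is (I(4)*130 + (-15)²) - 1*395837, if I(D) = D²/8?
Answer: -395352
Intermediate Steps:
I(D) = D²/8 (I(D) = D²*(⅛) = D²/8)
(I(4)*130 + (-15)²) - 1*395837 = (((⅛)*4²)*130 + (-15)²) - 1*395837 = (((⅛)*16)*130 + 225) - 395837 = (2*130 + 225) - 395837 = (260 + 225) - 395837 = 485 - 395837 = -395352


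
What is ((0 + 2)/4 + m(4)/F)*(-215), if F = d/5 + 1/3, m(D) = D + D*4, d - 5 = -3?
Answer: -131365/22 ≈ -5971.1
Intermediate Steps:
d = 2 (d = 5 - 3 = 2)
m(D) = 5*D (m(D) = D + 4*D = 5*D)
F = 11/15 (F = 2/5 + 1/3 = 11/15 ≈ 0.73333)
((0 + 2)/4 + m(4)/F)*(-215) = ((0 + 2)/4 + (5*4)/(11/15))*(-215) = (2*(1/4) + 20*(15/11))*(-215) = (1/2 + 300/11)*(-215) = (611/22)*(-215) = -131365/22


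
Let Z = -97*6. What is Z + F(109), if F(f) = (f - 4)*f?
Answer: 10863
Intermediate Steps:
F(f) = f*(-4 + f) (F(f) = (-4 + f)*f = f*(-4 + f))
Z = -582
Z + F(109) = -582 + 109*(-4 + 109) = -582 + 109*105 = -582 + 11445 = 10863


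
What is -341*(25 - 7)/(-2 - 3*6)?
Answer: 3069/10 ≈ 306.90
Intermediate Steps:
-341*(25 - 7)/(-2 - 3*6) = -6138/(-2 - 18) = -6138/(-20) = -6138*(-1)/20 = -341*(-9/10) = 3069/10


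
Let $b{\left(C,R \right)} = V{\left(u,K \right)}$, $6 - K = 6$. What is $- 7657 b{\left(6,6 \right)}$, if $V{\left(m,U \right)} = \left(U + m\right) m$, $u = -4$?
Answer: $-122512$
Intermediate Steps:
$K = 0$ ($K = 6 - 6 = 0$)
$V{\left(m,U \right)} = m \left(U + m\right)$
$b{\left(C,R \right)} = 16$ ($b{\left(C,R \right)} = - 4 \left(0 - 4\right) = \left(-4\right) \left(-4\right) = 16$)
$- 7657 b{\left(6,6 \right)} = \left(-7657\right) 16 = -122512$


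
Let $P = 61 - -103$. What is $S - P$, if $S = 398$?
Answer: $234$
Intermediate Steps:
$P = 164$ ($P = 61 + 103 = 164$)
$S - P = 398 - 164 = 234$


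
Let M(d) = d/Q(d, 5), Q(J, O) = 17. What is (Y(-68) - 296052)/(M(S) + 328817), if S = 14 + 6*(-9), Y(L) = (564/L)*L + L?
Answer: -135796/151077 ≈ -0.89885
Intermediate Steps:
Y(L) = 564 + L
S = -40 (S = 14 - 54 = -40)
M(d) = d/17
(Y(-68) - 296052)/(M(S) + 328817) = ((564 - 68) - 296052)/((1/17)*(-40) + 328817) = (496 - 296052)/(-40/17 + 328817) = -295556/5589849/17 = -295556*17/5589849 = -135796/151077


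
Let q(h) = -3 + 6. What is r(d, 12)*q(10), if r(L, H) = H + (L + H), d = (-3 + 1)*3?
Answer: 54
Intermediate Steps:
q(h) = 3
d = -6 (d = -2*3 = -6)
r(L, H) = L + 2*H (r(L, H) = H + (H + L) = L + 2*H)
r(d, 12)*q(10) = (-6 + 2*12)*3 = (-6 + 24)*3 = 18*3 = 54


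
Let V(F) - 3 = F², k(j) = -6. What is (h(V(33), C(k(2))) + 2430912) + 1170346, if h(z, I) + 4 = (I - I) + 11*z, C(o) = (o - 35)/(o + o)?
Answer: 3613266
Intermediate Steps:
C(o) = (-35 + o)/(2*o) (C(o) = (-35 + o)/((2*o)) = (-35 + o)*(1/(2*o)) = (-35 + o)/(2*o))
V(F) = 3 + F²
h(z, I) = -4 + 11*z (h(z, I) = -4 + ((I - I) + 11*z) = -4 + (0 + 11*z) = -4 + 11*z)
(h(V(33), C(k(2))) + 2430912) + 1170346 = ((-4 + 11*(3 + 33²)) + 2430912) + 1170346 = ((-4 + 11*(3 + 1089)) + 2430912) + 1170346 = ((-4 + 11*1092) + 2430912) + 1170346 = ((-4 + 12012) + 2430912) + 1170346 = (12008 + 2430912) + 1170346 = 2442920 + 1170346 = 3613266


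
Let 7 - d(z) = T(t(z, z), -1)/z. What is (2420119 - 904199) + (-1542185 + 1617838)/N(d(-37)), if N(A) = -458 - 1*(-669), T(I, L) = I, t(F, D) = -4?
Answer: 319934773/211 ≈ 1.5163e+6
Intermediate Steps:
d(z) = 7 + 4/z (d(z) = 7 - (-4)/z = 7 + 4/z)
N(A) = 211 (N(A) = -458 + 669 = 211)
(2420119 - 904199) + (-1542185 + 1617838)/N(d(-37)) = (2420119 - 904199) + (-1542185 + 1617838)/211 = 1515920 + 75653*(1/211) = 1515920 + 75653/211 = 319934773/211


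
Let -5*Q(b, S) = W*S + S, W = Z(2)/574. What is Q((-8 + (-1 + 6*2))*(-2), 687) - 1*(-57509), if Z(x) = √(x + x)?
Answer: 82327559/1435 ≈ 57371.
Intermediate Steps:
Z(x) = √2*√x (Z(x) = √(2*x) = √2*√x)
W = 1/287 (W = (√2*√2)/574 = 2*(1/574) = 1/287 ≈ 0.0034843)
Q(b, S) = -288*S/1435 (Q(b, S) = -(S/287 + S)/5 = -288*S/1435)
Q((-8 + (-1 + 6*2))*(-2), 687) - 1*(-57509) = -288/1435*687 - 1*(-57509) = -197856/1435 + 57509 = 82327559/1435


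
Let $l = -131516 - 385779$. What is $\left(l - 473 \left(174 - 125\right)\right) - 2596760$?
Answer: $-3137232$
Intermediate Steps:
$l = -517295$
$\left(l - 473 \left(174 - 125\right)\right) - 2596760 = \left(-517295 - 473 \left(174 - 125\right)\right) - 2596760 = \left(-517295 - 473 \cdot 49\right) - 2596760 = \left(-517295 - 23177\right) - 2596760 = -540472 - 2596760 = -3137232$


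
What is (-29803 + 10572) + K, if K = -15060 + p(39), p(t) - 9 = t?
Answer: -34243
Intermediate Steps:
p(t) = 9 + t
K = -15012 (K = -15060 + (9 + 39) = -15060 + 48 = -15012)
(-29803 + 10572) + K = (-29803 + 10572) - 15012 = -19231 - 15012 = -34243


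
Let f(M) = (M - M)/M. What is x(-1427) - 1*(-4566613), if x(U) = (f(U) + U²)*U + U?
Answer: -2901276297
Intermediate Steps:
f(M) = 0 (f(M) = 0/M = 0)
x(U) = U + U³ (x(U) = (0 + U²)*U + U = U²*U + U = U³ + U = U + U³)
x(-1427) - 1*(-4566613) = (-1427 + (-1427)³) - 1*(-4566613) = (-1427 - 2905841483) + 4566613 = -2905842910 + 4566613 = -2901276297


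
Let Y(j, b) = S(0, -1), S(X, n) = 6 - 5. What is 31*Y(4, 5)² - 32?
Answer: -1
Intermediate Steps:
S(X, n) = 1
Y(j, b) = 1
31*Y(4, 5)² - 32 = 31*1² - 32 = 31*1 - 32 = 31 - 32 = -1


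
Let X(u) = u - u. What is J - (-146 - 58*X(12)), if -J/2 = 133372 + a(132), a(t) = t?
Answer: -266862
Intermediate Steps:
X(u) = 0
J = -267008 (J = -2*(133372 + 132) = -2*133504 = -267008)
J - (-146 - 58*X(12)) = -267008 - (-146 - 58*0) = -267008 - (-146 + 0) = -267008 - 1*(-146) = -267008 + 146 = -266862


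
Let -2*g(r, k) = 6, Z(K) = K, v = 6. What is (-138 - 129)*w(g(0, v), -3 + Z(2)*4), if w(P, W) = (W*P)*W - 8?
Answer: 22161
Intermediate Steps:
g(r, k) = -3 (g(r, k) = -½*6 = -3)
w(P, W) = -8 + P*W² (w(P, W) = (P*W)*W - 8 = P*W² - 8 = -8 + P*W²)
(-138 - 129)*w(g(0, v), -3 + Z(2)*4) = (-138 - 129)*(-8 - 3*(-3 + 2*4)²) = -267*(-8 - 3*(-3 + 8)²) = -267*(-8 - 3*5²) = -267*(-8 - 3*25) = -267*(-8 - 75) = -267*(-83) = 22161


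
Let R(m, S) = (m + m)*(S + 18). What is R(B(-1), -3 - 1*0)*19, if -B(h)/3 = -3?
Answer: 5130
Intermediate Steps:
B(h) = 9 (B(h) = -3*(-3) = 9)
R(m, S) = 2*m*(18 + S) (R(m, S) = (2*m)*(18 + S) = 2*m*(18 + S))
R(B(-1), -3 - 1*0)*19 = (2*9*(18 + (-3 - 1*0)))*19 = (2*9*(18 + (-3 + 0)))*19 = (2*9*(18 - 3))*19 = (2*9*15)*19 = 270*19 = 5130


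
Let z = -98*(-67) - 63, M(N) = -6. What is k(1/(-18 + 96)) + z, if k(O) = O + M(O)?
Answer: 506767/78 ≈ 6497.0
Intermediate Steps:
k(O) = -6 + O (k(O) = O - 6 = -6 + O)
z = 6503 (z = 6566 - 63 = 6503)
k(1/(-18 + 96)) + z = (-6 + 1/(-18 + 96)) + 6503 = (-6 + 1/78) + 6503 = -467/78 + 6503 = 506767/78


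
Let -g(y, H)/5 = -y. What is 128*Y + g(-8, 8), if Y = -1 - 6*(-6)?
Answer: 4440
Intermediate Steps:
Y = 35 (Y = -1 + 36 = 35)
g(y, H) = 5*y (g(y, H) = -(-5)*y = 5*y)
128*Y + g(-8, 8) = 128*35 + 5*(-8) = 4480 - 40 = 4440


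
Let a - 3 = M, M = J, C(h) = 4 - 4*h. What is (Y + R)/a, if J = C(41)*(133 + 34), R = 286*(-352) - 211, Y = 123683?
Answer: -22800/26717 ≈ -0.85339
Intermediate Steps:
R = -100883 (R = -100672 - 211 = -100883)
J = -26720 (J = (4 - 4*41)*(133 + 34) = (4 - 164)*167 = -160*167 = -26720)
M = -26720
a = -26717 (a = 3 - 26720 = -26717)
(Y + R)/a = (123683 - 100883)/(-26717) = 22800*(-1/26717) = -22800/26717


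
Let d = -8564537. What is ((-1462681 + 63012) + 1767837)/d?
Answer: -368168/8564537 ≈ -0.042987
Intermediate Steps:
((-1462681 + 63012) + 1767837)/d = ((-1462681 + 63012) + 1767837)/(-8564537) = (-1399669 + 1767837)*(-1/8564537) = 368168*(-1/8564537) = -368168/8564537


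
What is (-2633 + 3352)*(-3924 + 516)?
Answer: -2450352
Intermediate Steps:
(-2633 + 3352)*(-3924 + 516) = 719*(-3408) = -2450352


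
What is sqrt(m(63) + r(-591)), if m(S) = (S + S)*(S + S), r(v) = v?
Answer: sqrt(15285) ≈ 123.63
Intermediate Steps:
m(S) = 4*S**2 (m(S) = (2*S)*(2*S) = 4*S**2)
sqrt(m(63) + r(-591)) = sqrt(4*63**2 - 591) = sqrt(4*3969 - 591) = sqrt(15876 - 591) = sqrt(15285)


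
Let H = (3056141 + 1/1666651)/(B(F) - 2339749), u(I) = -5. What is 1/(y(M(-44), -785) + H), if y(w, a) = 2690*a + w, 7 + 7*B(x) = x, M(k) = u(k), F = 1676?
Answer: -649857938897/1372276614881620167 ≈ -4.7356e-7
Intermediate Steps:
M(k) = -5
B(x) = -1 + x/7
y(w, a) = w + 2690*a
H = -848920075632/649857938897 (H = (3056141 + 1/1666651)/((-1 + (1/7)*1676) - 2339749) = (3056141 + 1/1666651)/((-1 + 1676/7) - 2339749) = 5093520453792/(1666651*(1669/7 - 2339749)) = 5093520453792/(1666651*(-16376574/7)) = (5093520453792/1666651)*(-7/16376574) = -848920075632/649857938897 ≈ -1.3063)
1/(y(M(-44), -785) + H) = 1/((-5 + 2690*(-785)) - 848920075632/649857938897) = 1/((-5 - 2111650) - 848920075632/649857938897) = 1/(-2111655 - 848920075632/649857938897) = 1/(-1372276614881620167/649857938897) = -649857938897/1372276614881620167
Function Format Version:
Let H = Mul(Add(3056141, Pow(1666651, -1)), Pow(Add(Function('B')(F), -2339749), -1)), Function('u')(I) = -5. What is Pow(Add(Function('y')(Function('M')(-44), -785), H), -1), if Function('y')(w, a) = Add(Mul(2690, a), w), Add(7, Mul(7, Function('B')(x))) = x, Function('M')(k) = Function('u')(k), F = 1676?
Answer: Rational(-649857938897, 1372276614881620167) ≈ -4.7356e-7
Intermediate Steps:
Function('M')(k) = -5
Function('B')(x) = Add(-1, Mul(Rational(1, 7), x))
Function('y')(w, a) = Add(w, Mul(2690, a))
H = Rational(-848920075632, 649857938897) (H = Mul(Add(3056141, Pow(1666651, -1)), Pow(Add(Add(-1, Mul(Rational(1, 7), 1676)), -2339749), -1)) = Mul(Add(3056141, Rational(1, 1666651)), Pow(Add(Add(-1, Rational(1676, 7)), -2339749), -1)) = Mul(Rational(5093520453792, 1666651), Pow(Add(Rational(1669, 7), -2339749), -1)) = Mul(Rational(5093520453792, 1666651), Pow(Rational(-16376574, 7), -1)) = Mul(Rational(5093520453792, 1666651), Rational(-7, 16376574)) = Rational(-848920075632, 649857938897) ≈ -1.3063)
Pow(Add(Function('y')(Function('M')(-44), -785), H), -1) = Pow(Add(Add(-5, Mul(2690, -785)), Rational(-848920075632, 649857938897)), -1) = Pow(Add(Add(-5, -2111650), Rational(-848920075632, 649857938897)), -1) = Pow(Add(-2111655, Rational(-848920075632, 649857938897)), -1) = Pow(Rational(-1372276614881620167, 649857938897), -1) = Rational(-649857938897, 1372276614881620167)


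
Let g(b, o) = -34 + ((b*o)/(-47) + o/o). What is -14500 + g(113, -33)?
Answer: -679322/47 ≈ -14454.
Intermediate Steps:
g(b, o) = -33 - b*o/47 (g(b, o) = -34 + ((b*o)*(-1/47) + 1) = -34 + (-b*o/47 + 1) = -34 + (1 - b*o/47) = -33 - b*o/47)
-14500 + g(113, -33) = -14500 + (-33 - 1/47*113*(-33)) = -14500 + (-33 + 3729/47) = -14500 + 2178/47 = -679322/47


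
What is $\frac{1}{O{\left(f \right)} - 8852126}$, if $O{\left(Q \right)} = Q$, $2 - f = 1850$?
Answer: $- \frac{1}{8853974} \approx -1.1294 \cdot 10^{-7}$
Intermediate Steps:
$f = -1848$ ($f = 2 - 1850 = -1848$)
$\frac{1}{O{\left(f \right)} - 8852126} = \frac{1}{-1848 - 8852126} = \frac{1}{-8853974} = - \frac{1}{8853974}$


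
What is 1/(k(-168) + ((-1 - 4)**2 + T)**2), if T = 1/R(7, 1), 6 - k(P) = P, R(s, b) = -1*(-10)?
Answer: 100/80401 ≈ 0.0012438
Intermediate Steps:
R(s, b) = 10
k(P) = 6 - P
T = 1/10 ≈ 0.10000
1/(k(-168) + ((-1 - 4)**2 + T)**2) = 1/((6 - 1*(-168)) + ((-1 - 4)**2 + 1/10)**2) = 1/((6 + 168) + ((-5)**2 + 1/10)**2) = 1/(174 + (25 + 1/10)**2) = 1/(174 + (251/10)**2) = 1/(174 + 63001/100) = 1/(80401/100) = 100/80401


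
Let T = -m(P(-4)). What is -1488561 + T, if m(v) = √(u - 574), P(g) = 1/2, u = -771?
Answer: -1488561 - I*√1345 ≈ -1.4886e+6 - 36.674*I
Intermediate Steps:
P(g) = ½
m(v) = I*√1345 (m(v) = √(-771 - 574) = √(-1345) = I*√1345)
T = -I*√1345 ≈ -36.674*I
-1488561 + T = -1488561 - I*√1345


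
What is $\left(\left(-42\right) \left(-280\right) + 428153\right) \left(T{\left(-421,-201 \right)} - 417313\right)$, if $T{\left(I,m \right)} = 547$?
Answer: $-183340781358$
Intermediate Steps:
$\left(\left(-42\right) \left(-280\right) + 428153\right) \left(T{\left(-421,-201 \right)} - 417313\right) = \left(\left(-42\right) \left(-280\right) + 428153\right) \left(547 - 417313\right) = \left(11760 + 428153\right) \left(-416766\right) = 439913 \left(-416766\right) = -183340781358$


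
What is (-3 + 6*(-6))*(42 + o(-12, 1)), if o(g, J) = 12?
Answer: -2106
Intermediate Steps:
(-3 + 6*(-6))*(42 + o(-12, 1)) = (-3 + 6*(-6))*(42 + 12) = (-3 - 36)*54 = -39*54 = -2106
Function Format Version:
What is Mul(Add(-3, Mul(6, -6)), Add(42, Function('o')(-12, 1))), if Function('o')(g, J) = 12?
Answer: -2106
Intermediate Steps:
Mul(Add(-3, Mul(6, -6)), Add(42, Function('o')(-12, 1))) = Mul(Add(-3, Mul(6, -6)), Add(42, 12)) = Mul(Add(-3, -36), 54) = Mul(-39, 54) = -2106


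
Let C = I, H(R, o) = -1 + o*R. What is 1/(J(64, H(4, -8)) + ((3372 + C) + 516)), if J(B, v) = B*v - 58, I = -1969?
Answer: -1/251 ≈ -0.0039841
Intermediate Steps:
H(R, o) = -1 + R*o
C = -1969
J(B, v) = -58 + B*v
1/(J(64, H(4, -8)) + ((3372 + C) + 516)) = 1/((-58 + 64*(-1 + 4*(-8))) + ((3372 - 1969) + 516)) = 1/((-58 + 64*(-1 - 32)) + (1403 + 516)) = 1/((-58 + 64*(-33)) + 1919) = 1/((-58 - 2112) + 1919) = 1/(-2170 + 1919) = 1/(-251) = -1/251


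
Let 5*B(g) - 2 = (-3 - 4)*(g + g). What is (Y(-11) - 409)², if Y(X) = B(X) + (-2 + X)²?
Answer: 1089936/25 ≈ 43597.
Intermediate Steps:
B(g) = ⅖ - 14*g/5 (B(g) = ⅖ + ((-3 - 4)*(g + g))/5 = ⅖ + (-14*g)/5 = ⅖ - 14*g/5)
Y(X) = ⅖ + (-2 + X)² - 14*X/5 (Y(X) = (⅖ - 14*X/5) + (-2 + X)² = ⅖ + (-2 + X)² - 14*X/5)
(Y(-11) - 409)² = ((22/5 + (-11)² - 34/5*(-11)) - 409)² = ((22/5 + 121 + 374/5) - 409)² = (1001/5 - 409)² = (-1044/5)² = 1089936/25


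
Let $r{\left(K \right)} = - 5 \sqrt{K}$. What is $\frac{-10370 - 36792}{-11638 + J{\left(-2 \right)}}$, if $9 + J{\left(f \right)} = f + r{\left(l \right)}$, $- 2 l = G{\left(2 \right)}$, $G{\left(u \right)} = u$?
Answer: $\frac{274695069}{67849613} - \frac{117905 i}{67849613} \approx 4.0486 - 0.0017377 i$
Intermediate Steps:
$l = -1$ ($l = \left(- \frac{1}{2}\right) 2 = -1$)
$J{\left(f \right)} = -9 + f - 5 i$ ($J{\left(f \right)} = -9 + \left(f - 5 \sqrt{-1}\right) = -9 + \left(f - 5 i\right) = -9 + f - 5 i$)
$\frac{-10370 - 36792}{-11638 + J{\left(-2 \right)}} = \frac{-10370 - 36792}{-11638 - \left(11 + 5 i\right)} = - \frac{47162}{-11638 - \left(11 + 5 i\right)} = - \frac{47162}{-11649 - 5 i} = - 47162 \frac{-11649 + 5 i}{135699226} = - \frac{23581 \left(-11649 + 5 i\right)}{67849613}$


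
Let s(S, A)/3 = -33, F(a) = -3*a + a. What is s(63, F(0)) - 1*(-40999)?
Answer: 40900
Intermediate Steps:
F(a) = -2*a
s(S, A) = -99 (s(S, A) = 3*(-33) = -99)
s(63, F(0)) - 1*(-40999) = -99 - 1*(-40999) = -99 + 40999 = 40900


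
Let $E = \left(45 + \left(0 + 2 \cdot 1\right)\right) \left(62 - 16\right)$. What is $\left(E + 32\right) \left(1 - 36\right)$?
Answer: $-76790$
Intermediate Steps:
$E = 2162$ ($E = \left(45 + \left(0 + 2\right)\right) 46 = \left(45 + 2\right) 46 = 47 \cdot 46 = 2162$)
$\left(E + 32\right) \left(1 - 36\right) = \left(2162 + 32\right) \left(1 - 36\right) = 2194 \left(1 - 36\right) = 2194 \left(-35\right) = -76790$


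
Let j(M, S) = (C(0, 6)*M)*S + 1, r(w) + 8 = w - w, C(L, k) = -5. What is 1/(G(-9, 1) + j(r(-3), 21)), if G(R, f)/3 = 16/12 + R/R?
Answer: 1/848 ≈ 0.0011792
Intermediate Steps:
r(w) = -8 (r(w) = -8 + (w - w) = -8 + 0 = -8)
j(M, S) = 1 - 5*M*S (j(M, S) = (-5*M)*S + 1 = -5*M*S + 1 = 1 - 5*M*S)
G(R, f) = 7 (G(R, f) = 3*(16/12 + R/R) = 3*(16*(1/12) + 1) = 3*(4/3 + 1) = 3*(7/3) = 7)
1/(G(-9, 1) + j(r(-3), 21)) = 1/(7 + (1 - 5*(-8)*21)) = 1/(7 + (1 + 840)) = 1/(7 + 841) = 1/848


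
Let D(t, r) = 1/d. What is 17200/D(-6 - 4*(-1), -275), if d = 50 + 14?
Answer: 1100800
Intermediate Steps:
d = 64
D(t, r) = 1/64
17200/D(-6 - 4*(-1), -275) = 17200/(1/64) = 17200*64 = 1100800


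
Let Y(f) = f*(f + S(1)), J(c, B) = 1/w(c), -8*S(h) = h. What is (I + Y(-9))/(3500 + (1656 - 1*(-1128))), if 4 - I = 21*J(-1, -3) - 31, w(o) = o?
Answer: 1105/50272 ≈ 0.021980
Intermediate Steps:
S(h) = -h/8
J(c, B) = 1/c
Y(f) = f*(-1/8 + f) (Y(f) = f*(f - 1/8*1) = f*(f - 1/8) = f*(-1/8 + f))
I = 56 (I = 4 - (21/(-1) - 31) = 4 - (21*(-1) - 31) = 4 - (-21 - 31) = 4 - 1*(-52) = 4 + 52 = 56)
(I + Y(-9))/(3500 + (1656 - 1*(-1128))) = (56 - 9*(-1/8 - 9))/(3500 + (1656 - 1*(-1128))) = (56 - 9*(-73/8))/(3500 + (1656 + 1128)) = (56 + 657/8)/(3500 + 2784) = (1105/8)/6284 = (1105/8)*(1/6284) = 1105/50272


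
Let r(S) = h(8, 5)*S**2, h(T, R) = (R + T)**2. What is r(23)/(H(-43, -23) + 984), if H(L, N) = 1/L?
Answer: 3844243/42311 ≈ 90.857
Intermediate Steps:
r(S) = 169*S**2 (r(S) = (5 + 8)**2*S**2 = 13**2*S**2 = 169*S**2)
r(23)/(H(-43, -23) + 984) = (169*23**2)/(1/(-43) + 984) = (169*529)/(-1/43 + 984) = 89401/(42311/43) = (43/42311)*89401 = 3844243/42311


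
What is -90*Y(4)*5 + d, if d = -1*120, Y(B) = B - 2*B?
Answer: 1680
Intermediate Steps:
Y(B) = -B
d = -120
-90*Y(4)*5 + d = -90*(-1*4)*5 - 120 = -(-360)*5 - 120 = -90*(-20) - 120 = 1800 - 120 = 1680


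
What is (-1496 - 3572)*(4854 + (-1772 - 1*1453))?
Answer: -8255772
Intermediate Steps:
(-1496 - 3572)*(4854 + (-1772 - 1*1453)) = -5068*(4854 + (-1772 - 1453)) = -5068*(4854 - 3225) = -5068*1629 = -8255772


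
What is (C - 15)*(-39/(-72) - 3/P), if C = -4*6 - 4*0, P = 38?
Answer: -2743/152 ≈ -18.046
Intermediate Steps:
C = -24 (C = -24 + 0 = -24)
(C - 15)*(-39/(-72) - 3/P) = (-24 - 15)*(-39/(-72) - 3/38) = -39*(-39*(-1/72) - 3*1/38) = -39*(13/24 - 3/38) = -39*211/456 = -2743/152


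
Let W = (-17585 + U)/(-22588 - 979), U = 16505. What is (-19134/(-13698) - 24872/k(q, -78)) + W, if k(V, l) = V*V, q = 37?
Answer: -410645600895/24552312703 ≈ -16.725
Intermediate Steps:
k(V, l) = V²
W = 1080/23567 (W = (-17585 + 16505)/(-22588 - 979) = -1080/(-23567) = -1080*(-1/23567) = 1080/23567 ≈ 0.045827)
(-19134/(-13698) - 24872/k(q, -78)) + W = (-19134/(-13698) - 24872/(37²)) + 1080/23567 = (-19134*(-1/13698) - 24872/1369) + 1080/23567 = (1063/761 - 24872*1/1369) + 1080/23567 = (1063/761 - 24872/1369) + 1080/23567 = -17472345/1041809 + 1080/23567 = -410645600895/24552312703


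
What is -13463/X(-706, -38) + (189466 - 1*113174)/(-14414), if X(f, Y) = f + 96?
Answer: 73758781/4396270 ≈ 16.778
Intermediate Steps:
X(f, Y) = 96 + f
-13463/X(-706, -38) + (189466 - 1*113174)/(-14414) = -13463/(96 - 706) + (189466 - 1*113174)/(-14414) = -13463/(-610) + (189466 - 113174)*(-1/14414) = -13463*(-1/610) + 76292*(-1/14414) = 13463/610 - 38146/7207 = 73758781/4396270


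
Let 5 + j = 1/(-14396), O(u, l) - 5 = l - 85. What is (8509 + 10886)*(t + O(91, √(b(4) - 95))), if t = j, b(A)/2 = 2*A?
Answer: -23732905095/14396 + 19395*I*√79 ≈ -1.6486e+6 + 1.7239e+5*I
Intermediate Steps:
b(A) = 4*A (b(A) = 2*(2*A) = 4*A)
O(u, l) = -80 + l (O(u, l) = 5 + (l - 85) = 5 + (-85 + l) = -80 + l)
j = -71981/14396 (j = -5 + 1/(-14396) = -5 - 1/14396 = -71981/14396 ≈ -5.0001)
t = -71981/14396 ≈ -5.0001
(8509 + 10886)*(t + O(91, √(b(4) - 95))) = (8509 + 10886)*(-71981/14396 + (-80 + √(4*4 - 95))) = 19395*(-71981/14396 + (-80 + √(16 - 95))) = 19395*(-71981/14396 + (-80 + √(-79))) = 19395*(-71981/14396 + (-80 + I*√79)) = 19395*(-1223661/14396 + I*√79) = -23732905095/14396 + 19395*I*√79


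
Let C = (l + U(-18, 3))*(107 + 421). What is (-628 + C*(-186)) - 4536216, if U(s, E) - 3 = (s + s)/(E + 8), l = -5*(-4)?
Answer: -6474220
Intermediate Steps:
l = 20
U(s, E) = 3 + 2*s/(8 + E) (U(s, E) = 3 + (s + s)/(E + 8) = 3 + (2*s)/(8 + E) = 3 + 2*s/(8 + E))
C = 10416 (C = (20 + (24 + 2*(-18) + 3*3)/(8 + 3))*(107 + 421) = (20 + (24 - 36 + 9)/11)*528 = (20 + (1/11)*(-3))*528 = (20 - 3/11)*528 = (217/11)*528 = 10416)
(-628 + C*(-186)) - 4536216 = (-628 + 10416*(-186)) - 4536216 = (-628 - 1937376) - 4536216 = -1938004 - 4536216 = -6474220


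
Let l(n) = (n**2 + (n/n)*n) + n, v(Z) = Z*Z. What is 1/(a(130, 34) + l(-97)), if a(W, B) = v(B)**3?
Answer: 1/1544813631 ≈ 6.4733e-10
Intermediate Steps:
v(Z) = Z**2
a(W, B) = B**6 (a(W, B) = (B**2)**3 = B**6)
l(n) = n**2 + 2*n (l(n) = (n**2 + 1*n) + n = (n**2 + n) + n = (n + n**2) + n = n**2 + 2*n)
1/(a(130, 34) + l(-97)) = 1/(34**6 - 97*(2 - 97)) = 1/(1544804416 - 97*(-95)) = 1/(1544804416 + 9215) = 1/1544813631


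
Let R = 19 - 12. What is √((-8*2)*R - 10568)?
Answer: 2*I*√2670 ≈ 103.34*I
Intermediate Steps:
R = 7
√((-8*2)*R - 10568) = √(-8*2*7 - 10568) = √(-16*7 - 10568) = √(-112 - 10568) = √(-10680) = 2*I*√2670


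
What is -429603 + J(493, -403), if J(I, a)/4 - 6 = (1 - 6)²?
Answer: -429479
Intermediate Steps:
J(I, a) = 124 (J(I, a) = 24 + 4*(1 - 6)² = 24 + 4*(-5)² = 24 + 4*25 = 24 + 100 = 124)
-429603 + J(493, -403) = -429603 + 124 = -429479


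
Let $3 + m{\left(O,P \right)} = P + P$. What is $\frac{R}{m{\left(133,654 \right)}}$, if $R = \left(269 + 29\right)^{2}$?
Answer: $\frac{88804}{1305} \approx 68.049$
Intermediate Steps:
$m{\left(O,P \right)} = -3 + 2 P$ ($m{\left(O,P \right)} = -3 + \left(P + P\right) = -3 + 2 P$)
$R = 88804$ ($R = 298^{2} = 88804$)
$\frac{R}{m{\left(133,654 \right)}} = \frac{88804}{-3 + 2 \cdot 654} = \frac{88804}{-3 + 1308} = \frac{88804}{1305}$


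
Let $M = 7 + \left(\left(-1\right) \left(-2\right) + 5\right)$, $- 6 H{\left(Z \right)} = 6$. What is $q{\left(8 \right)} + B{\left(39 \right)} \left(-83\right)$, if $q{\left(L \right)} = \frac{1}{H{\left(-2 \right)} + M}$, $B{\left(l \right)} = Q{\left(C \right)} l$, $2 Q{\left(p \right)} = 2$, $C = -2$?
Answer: $- \frac{42080}{13} \approx -3236.9$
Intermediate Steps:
$H{\left(Z \right)} = -1$ ($H{\left(Z \right)} = \left(- \frac{1}{6}\right) 6 = -1$)
$Q{\left(p \right)} = 1$ ($Q{\left(p \right)} = \frac{1}{2} \cdot 2 = 1$)
$B{\left(l \right)} = l$ ($B{\left(l \right)} = 1 l = l$)
$M = 14$ ($M = 7 + \left(2 + 5\right) = 7 + 7 = 14$)
$q{\left(L \right)} = \frac{1}{13}$ ($q{\left(L \right)} = \frac{1}{-1 + 14} = \frac{1}{13}$)
$q{\left(8 \right)} + B{\left(39 \right)} \left(-83\right) = \frac{1}{13} + 39 \left(-83\right) = \frac{1}{13} - 3237 = - \frac{42080}{13}$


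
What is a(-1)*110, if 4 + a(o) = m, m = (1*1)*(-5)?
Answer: -990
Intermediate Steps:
m = -5 (m = 1*(-5) = -5)
a(o) = -9 (a(o) = -4 - 5 = -9)
a(-1)*110 = -9*110 = -990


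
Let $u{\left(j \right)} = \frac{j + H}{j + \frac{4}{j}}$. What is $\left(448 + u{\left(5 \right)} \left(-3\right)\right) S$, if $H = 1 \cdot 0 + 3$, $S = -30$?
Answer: $- \frac{386160}{29} \approx -13316.0$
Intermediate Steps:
$H = 3$ ($H = 0 + 3 = 3$)
$u{\left(j \right)} = \frac{3 + j}{j + \frac{4}{j}}$ ($u{\left(j \right)} = \frac{j + 3}{j + \frac{4}{j}} = \frac{3 + j}{j + \frac{4}{j}}$)
$\left(448 + u{\left(5 \right)} \left(-3\right)\right) S = \left(448 + \frac{5 \left(3 + 5\right)}{4 + 5^{2}} \left(-3\right)\right) \left(-30\right) = \left(448 + 5 \frac{1}{4 + 25} \cdot 8 \left(-3\right)\right) \left(-30\right) = \left(448 + 5 \cdot \frac{1}{29} \cdot 8 \left(-3\right)\right) \left(-30\right) = \left(448 + \frac{40}{29} \left(-3\right)\right) \left(-30\right) = \left(448 - \frac{120}{29}\right) \left(-30\right) = \frac{12872}{29} \left(-30\right) = - \frac{386160}{29}$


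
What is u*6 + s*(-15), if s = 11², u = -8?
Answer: -1863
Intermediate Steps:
s = 121
u*6 + s*(-15) = -8*6 + 121*(-15) = -48 - 1815 = -1863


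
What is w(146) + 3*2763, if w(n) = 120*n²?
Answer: 2566209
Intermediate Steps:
w(146) + 3*2763 = 120*146² + 3*2763 = 120*21316 + 8289 = 2557920 + 8289 = 2566209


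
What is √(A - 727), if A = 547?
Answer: 6*I*√5 ≈ 13.416*I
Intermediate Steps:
√(A - 727) = √(547 - 727) = √(-180) = 6*I*√5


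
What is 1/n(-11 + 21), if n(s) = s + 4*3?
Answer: 1/22 ≈ 0.045455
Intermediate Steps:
n(s) = 12 + s (n(s) = s + 12 = 12 + s)
1/n(-11 + 21) = 1/(12 + (-11 + 21)) = 1/(12 + 10) = 1/22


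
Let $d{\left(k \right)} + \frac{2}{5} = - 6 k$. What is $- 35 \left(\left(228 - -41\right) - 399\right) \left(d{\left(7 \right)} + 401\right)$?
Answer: $1631630$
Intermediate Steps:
$d{\left(k \right)} = - \frac{2}{5} - 6 k$
$- 35 \left(\left(228 - -41\right) - 399\right) \left(d{\left(7 \right)} + 401\right) = - 35 \left(\left(228 - -41\right) - 399\right) \left(\left(- \frac{2}{5} - 42\right) + 401\right) = - 35 \left(\left(228 + 41\right) - 399\right) \left(\left(- \frac{2}{5} - 42\right) + 401\right) = - 35 \left(269 - 399\right) \left(- \frac{212}{5} + 401\right) = - 35 \left(\left(-130\right) \frac{1793}{5}\right) = \left(-35\right) \left(-46618\right) = 1631630$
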